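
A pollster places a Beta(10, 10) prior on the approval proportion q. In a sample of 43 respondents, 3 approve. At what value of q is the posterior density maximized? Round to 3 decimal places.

0.197

Posterior: Beta(10+3, 10+40) = Beta(13, 50).
Mode = (13−1)/(13+50−2) = 12/61 = 0.197.
Mean = 13/(13+50) = 13/63 = 0.206.
This is the posterior mode — the MAP estimate.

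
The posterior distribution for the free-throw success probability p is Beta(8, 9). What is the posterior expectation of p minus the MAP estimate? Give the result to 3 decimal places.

0.004

Mode = (8−1)/(8+9−2) = 7/15 = 0.467.
Mean = 8/(8+9) = 8/17 = 0.471.
Difference = 0.471 − 0.467 = 0.004.
Right-skewed posterior ⇒ mode < mean.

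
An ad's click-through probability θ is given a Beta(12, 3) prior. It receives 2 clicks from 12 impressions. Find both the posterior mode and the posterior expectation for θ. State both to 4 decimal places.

MAP: 0.5200. Posterior mean: 0.5185.

Posterior: Beta(12+2, 3+10) = Beta(14, 13).
Mode = (14−1)/(14+13−2) = 13/25 = 0.5200.
Mean = 14/(14+13) = 14/27 = 0.5185.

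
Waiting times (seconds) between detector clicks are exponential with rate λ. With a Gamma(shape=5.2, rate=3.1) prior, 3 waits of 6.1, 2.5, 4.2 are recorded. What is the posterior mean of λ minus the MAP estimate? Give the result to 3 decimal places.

Σ times = 12.8. Posterior: Gamma(shape = 5.2+3 = 8.2, rate = 3.1+12.8 = 15.9).
Mode = (α−1)/β = 7.2/15.9 = 0.453.
Mean = α/β = 8.2/15.9 = 0.516.
Difference = 0.516 − 0.453 = 0.063.

0.063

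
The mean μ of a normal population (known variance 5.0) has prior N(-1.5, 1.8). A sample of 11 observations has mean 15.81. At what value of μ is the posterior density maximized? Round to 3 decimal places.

Posterior for μ is Normal. Precision-weighted mean: (1/1.8·-1.5 + 11/5.0·15.81) / (1/1.8 + 11/5.0) = 12.320.
A Normal posterior is symmetric, so mode = mean.
This is the posterior mode — the MAP estimate.

12.320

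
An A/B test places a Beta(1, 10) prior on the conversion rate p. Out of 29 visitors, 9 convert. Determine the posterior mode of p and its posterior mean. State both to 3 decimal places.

MAP = 0.237, posterior mean = 0.250

Posterior: Beta(1+9, 10+20) = Beta(10, 30).
Mode = (10−1)/(10+30−2) = 9/38 = 0.237.
Mean = 10/(10+30) = 10/40 = 0.250.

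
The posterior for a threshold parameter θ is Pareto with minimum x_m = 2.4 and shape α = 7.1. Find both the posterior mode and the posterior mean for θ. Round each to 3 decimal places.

The Pareto density is strictly decreasing on [x_m, ∞), so the mode is x_m = 2.400.
Mean = α·x_m/(α−1) = 7.1·2.4/6.1 = 2.793.

θ_MAP = 2.400, E[θ|data] = 2.793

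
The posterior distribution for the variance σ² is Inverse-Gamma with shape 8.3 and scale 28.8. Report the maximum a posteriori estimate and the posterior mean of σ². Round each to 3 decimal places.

Mode = β/(α+1) = 28.8/9.3 = 3.097.
Mean = β/(α−1) = 28.8/7.3 = 3.945.
The mean is pulled above the mode by the posterior's right skew.

MAP: 3.097. Posterior mean: 3.945.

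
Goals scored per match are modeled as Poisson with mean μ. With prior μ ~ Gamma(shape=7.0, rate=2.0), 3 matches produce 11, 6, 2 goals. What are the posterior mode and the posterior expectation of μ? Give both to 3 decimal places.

Σ counts = 19. Posterior: Gamma(shape = 7.0+19 = 26.0, rate = 2.0+3 = 5.0).
Mode = (α−1)/β = 25.0/5.0 = 5.000.
Mean = α/β = 26.0/5.0 = 5.200.

MAP = 5.000, posterior mean = 5.200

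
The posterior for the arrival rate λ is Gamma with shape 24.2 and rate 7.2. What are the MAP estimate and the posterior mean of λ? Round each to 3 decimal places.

λ_MAP = 3.222, E[λ|data] = 3.361

Mode = (α−1)/β = 23.2/7.2 = 3.222.
Mean = α/β = 24.2/7.2 = 3.361.
The mean is pulled above the mode by the posterior's right skew.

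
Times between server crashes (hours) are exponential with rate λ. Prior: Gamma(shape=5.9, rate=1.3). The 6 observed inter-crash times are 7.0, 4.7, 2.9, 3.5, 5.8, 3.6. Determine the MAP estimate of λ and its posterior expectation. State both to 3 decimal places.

Σ times = 27.5. Posterior: Gamma(shape = 5.9+6 = 11.9, rate = 1.3+27.5 = 28.8).
Mode = (α−1)/β = 10.9/28.8 = 0.378.
Mean = α/β = 11.9/28.8 = 0.413.

MAP estimate = 0.378, posterior expectation = 0.413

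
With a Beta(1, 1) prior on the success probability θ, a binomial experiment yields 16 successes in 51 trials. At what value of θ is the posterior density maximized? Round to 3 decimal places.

0.314

Posterior: Beta(1+16, 1+35) = Beta(17, 36).
Mode = (17−1)/(17+36−2) = 16/51 = 0.314.
Mean = 17/(17+36) = 17/53 = 0.321.
This is the posterior mode — the MAP estimate.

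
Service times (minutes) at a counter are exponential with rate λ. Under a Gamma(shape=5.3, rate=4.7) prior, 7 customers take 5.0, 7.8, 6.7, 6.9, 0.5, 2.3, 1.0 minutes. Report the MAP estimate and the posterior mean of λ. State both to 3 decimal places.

Σ times = 30.2. Posterior: Gamma(shape = 5.3+7 = 12.3, rate = 4.7+30.2 = 34.9).
Mode = (α−1)/β = 11.3/34.9 = 0.324.
Mean = α/β = 12.3/34.9 = 0.352.
The mean is pulled above the mode by the posterior's right skew.

MAP = 0.324, posterior mean = 0.352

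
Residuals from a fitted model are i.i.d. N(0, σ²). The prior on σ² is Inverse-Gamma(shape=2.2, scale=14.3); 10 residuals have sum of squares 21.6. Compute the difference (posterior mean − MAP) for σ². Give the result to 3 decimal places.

Posterior: Inverse-Gamma(shape = 2.2+10/2 = 7.2, scale = 14.3+21.6/2 = 25.1).
Mode = β/(α+1) = 25.1/8.2 = 3.061.
Mean = β/(α−1) = 25.1/6.2 = 4.048.
Difference = 4.048 − 3.061 = 0.987.

0.987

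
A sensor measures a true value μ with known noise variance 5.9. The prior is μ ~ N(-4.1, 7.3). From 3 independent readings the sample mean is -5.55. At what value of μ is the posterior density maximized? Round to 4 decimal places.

Posterior for μ is Normal. Precision-weighted mean: (1/7.3·-4.1 + 3/5.9·-5.55) / (1/7.3 + 3/5.9) = -5.2423.
A Normal posterior is symmetric, so mode = mean.
This is the posterior mode — the MAP estimate.

-5.2423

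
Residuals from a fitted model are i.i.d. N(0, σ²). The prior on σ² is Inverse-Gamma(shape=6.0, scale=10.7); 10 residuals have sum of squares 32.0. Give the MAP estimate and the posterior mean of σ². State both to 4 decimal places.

MAP = 2.2250, posterior mean = 2.6700

Posterior: Inverse-Gamma(shape = 6.0+10/2 = 11.0, scale = 10.7+32.0/2 = 26.7).
Mode = β/(α+1) = 26.7/12.0 = 2.2250.
Mean = β/(α−1) = 26.7/10.0 = 2.6700.
The posterior is right-skewed, so the mean exceeds the mode.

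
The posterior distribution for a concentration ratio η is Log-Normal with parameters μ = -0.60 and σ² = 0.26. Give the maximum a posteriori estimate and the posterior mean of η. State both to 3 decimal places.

η_MAP = 0.423, E[η|data] = 0.625

Mode = exp(μ − σ²) = exp(-0.86) = 0.423.
Mean = exp(μ + σ²/2) = exp(-0.470) = 0.625.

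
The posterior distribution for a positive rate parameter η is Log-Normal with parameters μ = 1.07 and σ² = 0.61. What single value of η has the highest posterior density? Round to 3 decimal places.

1.584

Mode = exp(μ − σ²) = exp(0.46) = 1.584.
Mean = exp(μ + σ²/2) = exp(1.375) = 3.955.
This is the posterior mode — the MAP estimate.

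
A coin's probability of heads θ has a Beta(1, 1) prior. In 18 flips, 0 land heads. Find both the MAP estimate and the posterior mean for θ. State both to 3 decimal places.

MAP = 0.000, posterior mean = 0.050

Posterior: Beta(1+0, 1+18) = Beta(1, 19).
Since α = 1 ≤ 1 and β > 1, the Beta density is monotone decreasing on [0,1]; the mode is at 0.
Mean = 1/(1+19) = 0.050.
Right-skewed posterior ⇒ mode < mean.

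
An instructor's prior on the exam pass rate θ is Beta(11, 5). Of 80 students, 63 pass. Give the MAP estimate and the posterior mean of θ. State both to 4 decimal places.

θ_MAP = 0.7766, E[θ|data] = 0.7708

Posterior: Beta(11+63, 5+17) = Beta(74, 22).
Mode = (74−1)/(74+22−2) = 73/94 = 0.7766.
Mean = 74/(74+22) = 74/96 = 0.7708.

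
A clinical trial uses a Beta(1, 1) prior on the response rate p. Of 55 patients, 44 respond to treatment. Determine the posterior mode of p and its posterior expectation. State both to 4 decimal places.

Posterior: Beta(1+44, 1+11) = Beta(45, 12).
Mode = (45−1)/(45+12−2) = 44/55 = 0.8000.
With a flat prior the MAP equals the MLE, 44/55.
Mean = 45/(45+12) = 45/57 = 0.7895.

posterior mode = 0.8000, posterior expectation = 0.7895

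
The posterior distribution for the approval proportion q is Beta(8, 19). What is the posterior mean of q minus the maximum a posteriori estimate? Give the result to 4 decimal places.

Mode = (8−1)/(8+19−2) = 7/25 = 0.2800.
Mean = 8/(8+19) = 8/27 = 0.2963.
Difference = 0.2963 − 0.2800 = 0.0163.

0.0163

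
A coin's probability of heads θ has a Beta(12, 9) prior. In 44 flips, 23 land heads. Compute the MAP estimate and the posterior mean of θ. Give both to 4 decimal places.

MAP = 0.5397; posterior mean = 0.5385

Posterior: Beta(12+23, 9+21) = Beta(35, 30).
Mode = (35−1)/(35+30−2) = 34/63 = 0.5397.
Mean = 35/(35+30) = 35/65 = 0.5385.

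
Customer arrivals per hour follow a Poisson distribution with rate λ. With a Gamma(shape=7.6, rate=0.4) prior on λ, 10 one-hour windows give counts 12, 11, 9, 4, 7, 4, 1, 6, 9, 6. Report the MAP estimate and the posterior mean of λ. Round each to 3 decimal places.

MAP: 7.269. Posterior mean: 7.365.

Σ counts = 69. Posterior: Gamma(shape = 7.6+69 = 76.6, rate = 0.4+10 = 10.4).
Mode = (α−1)/β = 75.6/10.4 = 7.269.
Mean = α/β = 76.6/10.4 = 7.365.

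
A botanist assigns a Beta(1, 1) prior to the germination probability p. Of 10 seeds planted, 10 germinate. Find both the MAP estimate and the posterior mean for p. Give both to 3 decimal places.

Posterior: Beta(1+10, 1+0) = Beta(11, 1).
Since β = 1 ≤ 1 and α > 1, the Beta density is monotone increasing on [0,1]; the mode is at 1.
Mean = 11/(11+1) = 0.917.

p_MAP = 1.000, E[p|data] = 0.917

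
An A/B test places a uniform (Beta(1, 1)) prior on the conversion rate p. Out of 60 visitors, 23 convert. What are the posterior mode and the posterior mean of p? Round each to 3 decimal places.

Posterior: Beta(1+23, 1+37) = Beta(24, 38).
Mode = (24−1)/(24+38−2) = 23/60 = 0.383.
With a flat prior the MAP equals the MLE, 23/60.
Mean = 24/(24+38) = 24/62 = 0.387.

MAP = 0.383, posterior mean = 0.387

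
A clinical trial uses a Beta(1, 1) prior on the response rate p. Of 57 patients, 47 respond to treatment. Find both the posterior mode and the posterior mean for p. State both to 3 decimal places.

MAP: 0.825. Posterior mean: 0.814.

Posterior: Beta(1+47, 1+10) = Beta(48, 11).
Mode = (48−1)/(48+11−2) = 47/57 = 0.825.
With a flat prior the MAP equals the MLE, 47/57.
Mean = 48/(48+11) = 48/59 = 0.814.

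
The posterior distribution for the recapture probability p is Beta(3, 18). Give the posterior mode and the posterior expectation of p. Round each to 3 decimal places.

Mode = (3−1)/(3+18−2) = 2/19 = 0.105.
Mean = 3/(3+18) = 3/21 = 0.143.
The mean is pulled above the mode by the posterior's right skew.

MAP = 0.105; posterior mean = 0.143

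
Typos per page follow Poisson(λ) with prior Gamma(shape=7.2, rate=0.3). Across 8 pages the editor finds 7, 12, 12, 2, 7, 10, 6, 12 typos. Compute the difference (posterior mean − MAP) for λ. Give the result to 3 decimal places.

0.120

Σ counts = 68. Posterior: Gamma(shape = 7.2+68 = 75.2, rate = 0.3+8 = 8.3).
Mode = (α−1)/β = 74.2/8.3 = 8.940.
Mean = α/β = 75.2/8.3 = 9.060.
Difference = 9.060 − 8.940 = 0.120.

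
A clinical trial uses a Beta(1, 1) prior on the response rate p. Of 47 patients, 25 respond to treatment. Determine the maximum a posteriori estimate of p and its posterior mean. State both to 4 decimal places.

MAP: 0.5319. Posterior mean: 0.5306.

Posterior: Beta(1+25, 1+22) = Beta(26, 23).
Mode = (26−1)/(26+23−2) = 25/47 = 0.5319.
Mean = 26/(26+23) = 26/49 = 0.5306.
The mean is pulled below the mode by the posterior's left skew.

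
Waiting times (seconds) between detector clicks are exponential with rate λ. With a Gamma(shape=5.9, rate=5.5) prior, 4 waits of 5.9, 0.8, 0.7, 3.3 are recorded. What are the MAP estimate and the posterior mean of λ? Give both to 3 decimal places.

Σ times = 10.7. Posterior: Gamma(shape = 5.9+4 = 9.9, rate = 5.5+10.7 = 16.2).
Mode = (α−1)/β = 8.9/16.2 = 0.549.
Mean = α/β = 9.9/16.2 = 0.611.
The posterior is right-skewed, so the mean exceeds the mode.

MAP = 0.549; posterior mean = 0.611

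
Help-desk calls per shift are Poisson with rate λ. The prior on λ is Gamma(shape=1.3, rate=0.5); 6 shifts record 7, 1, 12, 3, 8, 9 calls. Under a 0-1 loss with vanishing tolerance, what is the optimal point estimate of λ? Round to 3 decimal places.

6.200

Σ counts = 40. Posterior: Gamma(shape = 1.3+40 = 41.3, rate = 0.5+6 = 6.5).
Mode = (α−1)/β = 40.3/6.5 = 6.200.
Mean = α/β = 41.3/6.5 = 6.354.
This is the posterior mode — the MAP estimate.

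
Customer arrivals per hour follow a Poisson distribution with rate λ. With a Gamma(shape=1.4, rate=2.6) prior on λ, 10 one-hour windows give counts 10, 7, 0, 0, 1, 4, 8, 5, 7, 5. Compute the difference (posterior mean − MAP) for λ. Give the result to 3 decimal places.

Σ counts = 47. Posterior: Gamma(shape = 1.4+47 = 48.4, rate = 2.6+10 = 12.6).
Mode = (α−1)/β = 47.4/12.6 = 3.762.
Mean = α/β = 48.4/12.6 = 3.841.
Difference = 3.841 − 3.762 = 0.079.
The posterior is right-skewed, so the mean exceeds the mode.

0.079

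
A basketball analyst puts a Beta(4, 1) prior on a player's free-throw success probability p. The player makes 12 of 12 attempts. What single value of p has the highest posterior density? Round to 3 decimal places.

1.000

Posterior: Beta(4+12, 1+0) = Beta(16, 1).
Since β = 1 ≤ 1 and α > 1, the Beta density is monotone increasing on [0,1]; the mode is at 1.
Mean = 16/(16+1) = 0.941.
This is the posterior mode — the MAP estimate.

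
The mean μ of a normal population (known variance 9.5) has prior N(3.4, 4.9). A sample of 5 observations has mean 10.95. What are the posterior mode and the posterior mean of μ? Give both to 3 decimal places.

Posterior for μ is Normal. Precision-weighted mean: (1/4.9·3.4 + 5/9.5·10.95) / (1/4.9 + 5/9.5) = 8.840.
A Normal posterior is symmetric, so mode = mean.

MAP = 8.840, posterior mean = 8.840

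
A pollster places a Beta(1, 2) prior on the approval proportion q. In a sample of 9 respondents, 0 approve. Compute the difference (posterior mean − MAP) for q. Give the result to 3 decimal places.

0.083

Posterior: Beta(1+0, 2+9) = Beta(1, 11).
Since α = 1 ≤ 1 and β > 1, the Beta density is monotone decreasing on [0,1]; the mode is at 0.
Mean = 1/(1+11) = 0.083.
Difference = 0.083 − 0.000 = 0.083.
Mean > mode: the posterior has a right tail.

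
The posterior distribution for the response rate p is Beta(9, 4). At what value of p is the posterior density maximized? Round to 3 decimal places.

0.727

Mode = (9−1)/(9+4−2) = 8/11 = 0.727.
Mean = 9/(9+4) = 9/13 = 0.692.
This is the posterior mode — the MAP estimate.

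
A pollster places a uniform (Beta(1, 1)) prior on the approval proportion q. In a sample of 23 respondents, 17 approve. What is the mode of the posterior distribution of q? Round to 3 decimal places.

Posterior: Beta(1+17, 1+6) = Beta(18, 7).
Mode = (18−1)/(18+7−2) = 17/23 = 0.739.
With a flat prior the MAP equals the MLE, 17/23.
Mean = 18/(18+7) = 18/25 = 0.720.
This is the posterior mode — the MAP estimate.

0.739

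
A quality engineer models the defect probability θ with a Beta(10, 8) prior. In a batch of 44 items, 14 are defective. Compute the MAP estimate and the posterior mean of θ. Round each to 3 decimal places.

MAP = 0.383; posterior mean = 0.387

Posterior: Beta(10+14, 8+30) = Beta(24, 38).
Mode = (24−1)/(24+38−2) = 23/60 = 0.383.
Mean = 24/(24+38) = 24/62 = 0.387.
The mean is pulled above the mode by the posterior's right skew.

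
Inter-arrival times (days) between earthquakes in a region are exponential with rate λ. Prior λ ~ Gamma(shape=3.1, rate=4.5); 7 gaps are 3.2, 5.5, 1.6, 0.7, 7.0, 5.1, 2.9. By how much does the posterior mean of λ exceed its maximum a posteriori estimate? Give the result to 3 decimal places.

0.033

Σ times = 26.0. Posterior: Gamma(shape = 3.1+7 = 10.1, rate = 4.5+26.0 = 30.5).
Mode = (α−1)/β = 9.1/30.5 = 0.298.
Mean = α/β = 10.1/30.5 = 0.331.
Difference = 0.331 − 0.298 = 0.033.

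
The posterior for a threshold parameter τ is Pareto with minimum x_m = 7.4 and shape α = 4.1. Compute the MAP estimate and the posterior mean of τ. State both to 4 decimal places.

τ_MAP = 7.4000, E[τ|data] = 9.7871

The Pareto density is strictly decreasing on [x_m, ∞), so the mode is x_m = 7.4000.
Mean = α·x_m/(α−1) = 4.1·7.4/3.1 = 9.7871.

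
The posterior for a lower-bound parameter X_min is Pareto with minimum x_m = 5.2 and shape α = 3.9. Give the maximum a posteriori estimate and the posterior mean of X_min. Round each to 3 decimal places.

MAP = 5.200; posterior mean = 6.993

The Pareto density is strictly decreasing on [x_m, ∞), so the mode is x_m = 5.200.
Mean = α·x_m/(α−1) = 3.9·5.2/2.9 = 6.993.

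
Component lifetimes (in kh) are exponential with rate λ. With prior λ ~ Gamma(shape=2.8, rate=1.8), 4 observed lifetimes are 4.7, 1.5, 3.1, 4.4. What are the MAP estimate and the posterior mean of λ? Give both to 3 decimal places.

λ_MAP = 0.374, E[λ|data] = 0.439

Σ times = 13.7. Posterior: Gamma(shape = 2.8+4 = 6.8, rate = 1.8+13.7 = 15.5).
Mode = (α−1)/β = 5.8/15.5 = 0.374.
Mean = α/β = 6.8/15.5 = 0.439.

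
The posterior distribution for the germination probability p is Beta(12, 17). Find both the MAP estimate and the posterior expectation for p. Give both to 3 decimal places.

Mode = (12−1)/(12+17−2) = 11/27 = 0.407.
Mean = 12/(12+17) = 12/29 = 0.414.
The mean is pulled above the mode by the posterior's right skew.

MAP = 0.407; posterior mean = 0.414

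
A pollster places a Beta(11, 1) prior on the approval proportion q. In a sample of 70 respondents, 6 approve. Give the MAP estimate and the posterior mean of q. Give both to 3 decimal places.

q_MAP = 0.200, E[q|data] = 0.207

Posterior: Beta(11+6, 1+64) = Beta(17, 65).
Mode = (17−1)/(17+65−2) = 16/80 = 0.200.
Mean = 17/(17+65) = 17/82 = 0.207.
Mean > mode: the posterior has a right tail.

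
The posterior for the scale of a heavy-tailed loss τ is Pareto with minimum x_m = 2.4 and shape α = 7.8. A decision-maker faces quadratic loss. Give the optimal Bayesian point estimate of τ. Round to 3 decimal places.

2.753

The Pareto density is strictly decreasing on [x_m, ∞), so the mode is x_m = 2.400.
Mean = α·x_m/(α−1) = 7.8·2.4/6.8 = 2.753.
Quadratic loss ⇒ the optimal estimator is the posterior mean.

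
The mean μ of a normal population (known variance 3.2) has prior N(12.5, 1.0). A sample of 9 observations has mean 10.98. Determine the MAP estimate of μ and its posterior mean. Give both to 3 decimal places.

MAP estimate = 11.379, posterior mean = 11.379

Posterior for μ is Normal. Precision-weighted mean: (1/1.0·12.5 + 9/3.2·10.98) / (1/1.0 + 9/3.2) = 11.379.
A Normal posterior is symmetric, so mode = mean.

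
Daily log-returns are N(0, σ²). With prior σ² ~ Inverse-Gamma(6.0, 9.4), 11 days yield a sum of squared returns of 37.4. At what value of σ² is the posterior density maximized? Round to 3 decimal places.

2.248

Posterior: Inverse-Gamma(shape = 6.0+11/2 = 11.5, scale = 9.4+37.4/2 = 28.1).
Mode = β/(α+1) = 28.1/12.5 = 2.248.
Mean = β/(α−1) = 28.1/10.5 = 2.676.
This is the posterior mode — the MAP estimate.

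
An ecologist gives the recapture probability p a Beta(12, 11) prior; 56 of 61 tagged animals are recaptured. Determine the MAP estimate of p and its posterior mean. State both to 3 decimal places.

MAP estimate = 0.817, posterior mean = 0.810

Posterior: Beta(12+56, 11+5) = Beta(68, 16).
Mode = (68−1)/(68+16−2) = 67/82 = 0.817.
Mean = 68/(68+16) = 68/84 = 0.810.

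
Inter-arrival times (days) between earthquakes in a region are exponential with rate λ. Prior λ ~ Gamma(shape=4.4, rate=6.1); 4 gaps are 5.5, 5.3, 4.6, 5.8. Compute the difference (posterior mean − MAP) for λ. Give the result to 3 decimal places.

Σ times = 21.2. Posterior: Gamma(shape = 4.4+4 = 8.4, rate = 6.1+21.2 = 27.3).
Mode = (α−1)/β = 7.4/27.3 = 0.271.
Mean = α/β = 8.4/27.3 = 0.308.
Difference = 0.308 − 0.271 = 0.037.

0.037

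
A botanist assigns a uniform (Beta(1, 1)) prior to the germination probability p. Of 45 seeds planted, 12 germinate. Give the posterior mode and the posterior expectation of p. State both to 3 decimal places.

Posterior: Beta(1+12, 1+33) = Beta(13, 34).
Mode = (13−1)/(13+34−2) = 12/45 = 0.267.
With a flat prior the MAP equals the MLE, 12/45.
Mean = 13/(13+34) = 13/47 = 0.277.

p_MAP = 0.267, E[p|data] = 0.277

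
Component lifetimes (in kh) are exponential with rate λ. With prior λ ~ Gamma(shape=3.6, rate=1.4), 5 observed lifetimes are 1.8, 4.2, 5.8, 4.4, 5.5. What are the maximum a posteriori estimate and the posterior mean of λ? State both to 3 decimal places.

MAP = 0.329; posterior mean = 0.372

Σ times = 21.7. Posterior: Gamma(shape = 3.6+5 = 8.6, rate = 1.4+21.7 = 23.1).
Mode = (α−1)/β = 7.6/23.1 = 0.329.
Mean = α/β = 8.6/23.1 = 0.372.
Mean > mode: the posterior has a right tail.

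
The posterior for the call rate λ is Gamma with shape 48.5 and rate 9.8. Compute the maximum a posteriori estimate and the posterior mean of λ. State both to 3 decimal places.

Mode = (α−1)/β = 47.5/9.8 = 4.847.
Mean = α/β = 48.5/9.8 = 4.949.

MAP = 4.847, posterior mean = 4.949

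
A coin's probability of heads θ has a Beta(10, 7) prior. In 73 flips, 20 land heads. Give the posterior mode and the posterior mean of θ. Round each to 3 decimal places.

MAP = 0.330; posterior mean = 0.333

Posterior: Beta(10+20, 7+53) = Beta(30, 60).
Mode = (30−1)/(30+60−2) = 29/88 = 0.330.
Mean = 30/(30+60) = 30/90 = 0.333.
The mean is pulled above the mode by the posterior's right skew.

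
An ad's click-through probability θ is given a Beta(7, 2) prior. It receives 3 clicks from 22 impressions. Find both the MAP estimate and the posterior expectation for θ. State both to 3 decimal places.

MAP = 0.310, posterior mean = 0.323

Posterior: Beta(7+3, 2+19) = Beta(10, 21).
Mode = (10−1)/(10+21−2) = 9/29 = 0.310.
Mean = 10/(10+21) = 10/31 = 0.323.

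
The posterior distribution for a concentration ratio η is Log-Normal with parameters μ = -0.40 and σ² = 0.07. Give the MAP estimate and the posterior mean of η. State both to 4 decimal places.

Mode = exp(μ − σ²) = exp(-0.47) = 0.6250.
Mean = exp(μ + σ²/2) = exp(-0.365) = 0.6942.
The posterior is right-skewed, so the mean exceeds the mode.

η_MAP = 0.6250, E[η|data] = 0.6942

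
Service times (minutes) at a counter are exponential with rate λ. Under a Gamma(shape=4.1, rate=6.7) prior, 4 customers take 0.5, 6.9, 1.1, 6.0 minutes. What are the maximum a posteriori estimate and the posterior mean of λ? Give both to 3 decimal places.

Σ times = 14.5. Posterior: Gamma(shape = 4.1+4 = 8.1, rate = 6.7+14.5 = 21.2).
Mode = (α−1)/β = 7.1/21.2 = 0.335.
Mean = α/β = 8.1/21.2 = 0.382.

MAP = 0.335, posterior mean = 0.382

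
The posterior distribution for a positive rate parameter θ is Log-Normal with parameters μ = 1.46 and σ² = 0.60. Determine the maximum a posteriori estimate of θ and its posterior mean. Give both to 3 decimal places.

MAP = 2.363, posterior mean = 5.812

Mode = exp(μ − σ²) = exp(0.86) = 2.363.
Mean = exp(μ + σ²/2) = exp(1.760) = 5.812.
Right-skewed posterior ⇒ mode < mean.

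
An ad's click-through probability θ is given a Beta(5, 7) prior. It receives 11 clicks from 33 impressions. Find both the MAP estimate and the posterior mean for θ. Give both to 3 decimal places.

Posterior: Beta(5+11, 7+22) = Beta(16, 29).
Mode = (16−1)/(16+29−2) = 15/43 = 0.349.
Mean = 16/(16+29) = 16/45 = 0.356.
Right-skewed posterior ⇒ mode < mean.

MAP = 0.349; posterior mean = 0.356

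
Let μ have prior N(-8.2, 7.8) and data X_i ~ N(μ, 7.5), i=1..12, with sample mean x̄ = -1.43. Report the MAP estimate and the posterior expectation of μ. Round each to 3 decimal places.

Posterior for μ is Normal. Precision-weighted mean: (1/7.8·-8.2 + 12/7.5·-1.43) / (1/7.8 + 12/7.5) = -1.932.
A Normal posterior is symmetric, so mode = mean.

MAP = -1.932; posterior mean = -1.932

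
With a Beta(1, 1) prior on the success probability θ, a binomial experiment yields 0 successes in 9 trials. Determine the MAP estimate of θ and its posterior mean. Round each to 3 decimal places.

Posterior: Beta(1+0, 1+9) = Beta(1, 10).
Since α = 1 ≤ 1 and β > 1, the Beta density is monotone decreasing on [0,1]; the mode is at 0.
Mean = 1/(1+10) = 0.091.

MAP = 0.000; posterior mean = 0.091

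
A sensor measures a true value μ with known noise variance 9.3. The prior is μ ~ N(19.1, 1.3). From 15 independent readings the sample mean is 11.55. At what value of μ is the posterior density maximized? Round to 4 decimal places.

Posterior for μ is Normal. Precision-weighted mean: (1/1.3·19.1 + 15/9.3·11.55) / (1/1.3 + 15/9.3) = 13.9880.
A Normal posterior is symmetric, so mode = mean.
This is the posterior mode — the MAP estimate.

13.9880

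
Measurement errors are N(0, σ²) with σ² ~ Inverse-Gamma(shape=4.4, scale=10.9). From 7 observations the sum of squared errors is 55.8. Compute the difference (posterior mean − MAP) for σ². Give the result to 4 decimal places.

1.2636

Posterior: Inverse-Gamma(shape = 4.4+7/2 = 7.9, scale = 10.9+55.8/2 = 38.8).
Mode = β/(α+1) = 38.8/8.9 = 4.3596.
Mean = β/(α−1) = 38.8/6.9 = 5.6232.
Difference = 5.6232 − 4.3596 = 1.2636.
Mean > mode: the posterior has a right tail.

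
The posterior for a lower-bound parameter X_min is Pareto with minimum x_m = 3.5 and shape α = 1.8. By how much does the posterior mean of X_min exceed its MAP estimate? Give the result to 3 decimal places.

4.375

The Pareto density is strictly decreasing on [x_m, ∞), so the mode is x_m = 3.500.
Mean = α·x_m/(α−1) = 1.8·3.5/0.8 = 7.875.
Difference = 7.875 − 3.500 = 4.375.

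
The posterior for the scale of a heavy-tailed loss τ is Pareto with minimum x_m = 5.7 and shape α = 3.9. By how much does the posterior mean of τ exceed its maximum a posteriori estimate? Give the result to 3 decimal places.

The Pareto density is strictly decreasing on [x_m, ∞), so the mode is x_m = 5.700.
Mean = α·x_m/(α−1) = 3.9·5.7/2.9 = 7.666.
Difference = 7.666 − 5.700 = 1.966.

1.966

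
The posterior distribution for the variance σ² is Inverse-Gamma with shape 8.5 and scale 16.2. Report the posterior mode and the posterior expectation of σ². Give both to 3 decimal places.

MAP = 1.705, posterior mean = 2.160

Mode = β/(α+1) = 16.2/9.5 = 1.705.
Mean = β/(α−1) = 16.2/7.5 = 2.160.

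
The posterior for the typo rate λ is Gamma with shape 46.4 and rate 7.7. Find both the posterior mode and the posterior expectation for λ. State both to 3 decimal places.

Mode = (α−1)/β = 45.4/7.7 = 5.896.
Mean = α/β = 46.4/7.7 = 6.026.
Right-skewed posterior ⇒ mode < mean.

λ_MAP = 5.896, E[λ|data] = 6.026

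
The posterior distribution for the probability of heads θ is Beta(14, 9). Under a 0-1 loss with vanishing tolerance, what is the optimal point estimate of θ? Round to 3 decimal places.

0.619

Mode = (14−1)/(14+9−2) = 13/21 = 0.619.
Mean = 14/(14+9) = 14/23 = 0.609.
This is the posterior mode — the MAP estimate.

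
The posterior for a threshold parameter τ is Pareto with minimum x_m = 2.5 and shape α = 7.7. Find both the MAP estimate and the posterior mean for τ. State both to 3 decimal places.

The Pareto density is strictly decreasing on [x_m, ∞), so the mode is x_m = 2.500.
Mean = α·x_m/(α−1) = 7.7·2.5/6.7 = 2.873.
The posterior is right-skewed, so the mean exceeds the mode.

τ_MAP = 2.500, E[τ|data] = 2.873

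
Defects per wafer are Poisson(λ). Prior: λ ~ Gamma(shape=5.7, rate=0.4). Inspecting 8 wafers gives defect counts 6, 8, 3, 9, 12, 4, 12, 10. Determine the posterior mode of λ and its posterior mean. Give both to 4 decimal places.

λ_MAP = 8.1786, E[λ|data] = 8.2976

Σ counts = 64. Posterior: Gamma(shape = 5.7+64 = 69.7, rate = 0.4+8 = 8.4).
Mode = (α−1)/β = 68.7/8.4 = 8.1786.
Mean = α/β = 69.7/8.4 = 8.2976.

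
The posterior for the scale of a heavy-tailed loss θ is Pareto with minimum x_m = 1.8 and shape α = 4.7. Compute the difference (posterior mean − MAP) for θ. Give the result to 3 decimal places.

The Pareto density is strictly decreasing on [x_m, ∞), so the mode is x_m = 1.800.
Mean = α·x_m/(α−1) = 4.7·1.8/3.7 = 2.286.
Difference = 2.286 − 1.800 = 0.486.

0.486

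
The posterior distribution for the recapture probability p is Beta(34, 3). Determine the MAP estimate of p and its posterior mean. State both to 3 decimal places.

MAP: 0.943. Posterior mean: 0.919.

Mode = (34−1)/(34+3−2) = 33/35 = 0.943.
Mean = 34/(34+3) = 34/37 = 0.919.
Mode > mean: the posterior has a left tail.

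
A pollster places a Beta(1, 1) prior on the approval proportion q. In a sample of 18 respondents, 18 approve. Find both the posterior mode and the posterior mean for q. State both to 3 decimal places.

MAP: 1.000. Posterior mean: 0.950.

Posterior: Beta(1+18, 1+0) = Beta(19, 1).
Since β = 1 ≤ 1 and α > 1, the Beta density is monotone increasing on [0,1]; the mode is at 1.
Mean = 19/(19+1) = 0.950.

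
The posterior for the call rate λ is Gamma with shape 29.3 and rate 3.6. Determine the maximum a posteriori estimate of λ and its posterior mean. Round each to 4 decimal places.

Mode = (α−1)/β = 28.3/3.6 = 7.8611.
Mean = α/β = 29.3/3.6 = 8.1389.

MAP = 7.8611; posterior mean = 8.1389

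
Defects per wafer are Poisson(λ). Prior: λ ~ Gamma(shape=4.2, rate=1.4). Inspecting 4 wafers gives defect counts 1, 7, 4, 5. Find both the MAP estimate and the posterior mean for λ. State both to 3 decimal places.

Σ counts = 17. Posterior: Gamma(shape = 4.2+17 = 21.2, rate = 1.4+4 = 5.4).
Mode = (α−1)/β = 20.2/5.4 = 3.741.
Mean = α/β = 21.2/5.4 = 3.926.

MAP estimate = 3.741, posterior mean = 3.926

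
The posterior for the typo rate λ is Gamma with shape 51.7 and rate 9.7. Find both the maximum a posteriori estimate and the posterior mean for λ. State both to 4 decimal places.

MAP: 5.2268. Posterior mean: 5.3299.

Mode = (α−1)/β = 50.7/9.7 = 5.2268.
Mean = α/β = 51.7/9.7 = 5.3299.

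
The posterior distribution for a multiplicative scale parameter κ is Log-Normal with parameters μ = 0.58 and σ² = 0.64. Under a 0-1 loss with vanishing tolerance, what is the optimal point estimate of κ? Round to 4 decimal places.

Mode = exp(μ − σ²) = exp(-0.06) = 0.9418.
Mean = exp(μ + σ²/2) = exp(0.900) = 2.4596.
This is the posterior mode — the MAP estimate.

0.9418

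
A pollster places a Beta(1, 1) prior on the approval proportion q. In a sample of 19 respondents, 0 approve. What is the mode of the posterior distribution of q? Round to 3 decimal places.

Posterior: Beta(1+0, 1+19) = Beta(1, 20).
Since α = 1 ≤ 1 and β > 1, the Beta density is monotone decreasing on [0,1]; the mode is at 0.
Mean = 1/(1+20) = 0.048.
This is the posterior mode — the MAP estimate.

0.000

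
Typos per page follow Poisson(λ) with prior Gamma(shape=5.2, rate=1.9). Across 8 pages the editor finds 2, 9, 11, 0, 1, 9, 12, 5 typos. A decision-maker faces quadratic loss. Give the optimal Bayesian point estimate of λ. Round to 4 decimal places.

Σ counts = 49. Posterior: Gamma(shape = 5.2+49 = 54.2, rate = 1.9+8 = 9.9).
Mode = (α−1)/β = 53.2/9.9 = 5.3737.
Mean = α/β = 54.2/9.9 = 5.4747.
Quadratic loss ⇒ the optimal estimator is the posterior mean.

5.4747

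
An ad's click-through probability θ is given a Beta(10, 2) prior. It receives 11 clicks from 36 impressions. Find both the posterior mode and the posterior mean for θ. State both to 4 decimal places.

posterior mode = 0.4348, posterior mean = 0.4375

Posterior: Beta(10+11, 2+25) = Beta(21, 27).
Mode = (21−1)/(21+27−2) = 20/46 = 0.4348.
Mean = 21/(21+27) = 21/48 = 0.4375.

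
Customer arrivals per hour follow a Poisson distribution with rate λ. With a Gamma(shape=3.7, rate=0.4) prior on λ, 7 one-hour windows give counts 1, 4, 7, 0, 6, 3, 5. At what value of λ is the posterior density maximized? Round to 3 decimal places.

Σ counts = 26. Posterior: Gamma(shape = 3.7+26 = 29.7, rate = 0.4+7 = 7.4).
Mode = (α−1)/β = 28.7/7.4 = 3.878.
Mean = α/β = 29.7/7.4 = 4.014.
This is the posterior mode — the MAP estimate.

3.878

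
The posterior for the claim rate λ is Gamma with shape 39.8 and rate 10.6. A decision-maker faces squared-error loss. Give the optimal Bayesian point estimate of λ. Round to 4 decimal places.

3.7547

Mode = (α−1)/β = 38.8/10.6 = 3.6604.
Mean = α/β = 39.8/10.6 = 3.7547.
Squared-error loss ⇒ the optimal estimator is the posterior mean.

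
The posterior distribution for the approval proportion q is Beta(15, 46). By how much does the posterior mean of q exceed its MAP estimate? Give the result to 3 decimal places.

Mode = (15−1)/(15+46−2) = 14/59 = 0.237.
Mean = 15/(15+46) = 15/61 = 0.246.
Difference = 0.246 − 0.237 = 0.009.

0.009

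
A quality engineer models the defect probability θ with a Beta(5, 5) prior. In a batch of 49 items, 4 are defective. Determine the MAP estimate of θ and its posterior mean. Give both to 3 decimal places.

θ_MAP = 0.140, E[θ|data] = 0.153

Posterior: Beta(5+4, 5+45) = Beta(9, 50).
Mode = (9−1)/(9+50−2) = 8/57 = 0.140.
Mean = 9/(9+50) = 9/59 = 0.153.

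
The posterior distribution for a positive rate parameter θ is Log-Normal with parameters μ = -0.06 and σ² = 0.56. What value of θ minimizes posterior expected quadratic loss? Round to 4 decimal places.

1.2461

Mode = exp(μ − σ²) = exp(-0.62) = 0.5379.
Mean = exp(μ + σ²/2) = exp(0.220) = 1.2461.
Quadratic loss ⇒ the optimal estimator is the posterior mean.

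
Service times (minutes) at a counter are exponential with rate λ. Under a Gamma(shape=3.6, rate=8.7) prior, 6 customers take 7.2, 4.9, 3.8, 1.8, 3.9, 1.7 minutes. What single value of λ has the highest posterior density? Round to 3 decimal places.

Σ times = 23.3. Posterior: Gamma(shape = 3.6+6 = 9.6, rate = 8.7+23.3 = 32.0).
Mode = (α−1)/β = 8.6/32.0 = 0.269.
Mean = α/β = 9.6/32.0 = 0.300.
This is the posterior mode — the MAP estimate.

0.269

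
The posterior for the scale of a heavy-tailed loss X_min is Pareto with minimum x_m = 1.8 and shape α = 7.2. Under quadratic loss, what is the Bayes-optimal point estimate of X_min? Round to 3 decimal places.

2.090

The Pareto density is strictly decreasing on [x_m, ∞), so the mode is x_m = 1.800.
Mean = α·x_m/(α−1) = 7.2·1.8/6.2 = 2.090.
Quadratic loss ⇒ the optimal estimator is the posterior mean.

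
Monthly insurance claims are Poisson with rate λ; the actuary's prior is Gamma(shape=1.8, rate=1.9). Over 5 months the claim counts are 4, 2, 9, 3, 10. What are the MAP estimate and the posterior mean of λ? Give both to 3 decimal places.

MAP estimate = 4.174, posterior mean = 4.319

Σ counts = 28. Posterior: Gamma(shape = 1.8+28 = 29.8, rate = 1.9+5 = 6.9).
Mode = (α−1)/β = 28.8/6.9 = 4.174.
Mean = α/β = 29.8/6.9 = 4.319.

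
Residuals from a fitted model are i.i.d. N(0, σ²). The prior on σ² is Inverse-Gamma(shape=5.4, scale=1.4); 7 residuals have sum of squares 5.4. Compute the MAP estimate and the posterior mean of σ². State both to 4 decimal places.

Posterior: Inverse-Gamma(shape = 5.4+7/2 = 8.9, scale = 1.4+5.4/2 = 4.1).
Mode = β/(α+1) = 4.1/9.9 = 0.4141.
Mean = β/(α−1) = 4.1/7.9 = 0.5190.

σ²_MAP = 0.4141, E[σ²|data] = 0.5190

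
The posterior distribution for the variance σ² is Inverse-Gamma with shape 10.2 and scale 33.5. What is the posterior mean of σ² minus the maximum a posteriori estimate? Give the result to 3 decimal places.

Mode = β/(α+1) = 33.5/11.2 = 2.991.
Mean = β/(α−1) = 33.5/9.2 = 3.641.
Difference = 3.641 − 2.991 = 0.650.
The posterior is right-skewed, so the mean exceeds the mode.

0.650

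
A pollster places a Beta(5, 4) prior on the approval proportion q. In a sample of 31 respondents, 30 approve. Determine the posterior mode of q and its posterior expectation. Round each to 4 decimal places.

q_MAP = 0.8947, E[q|data] = 0.8750

Posterior: Beta(5+30, 4+1) = Beta(35, 5).
Mode = (35−1)/(35+5−2) = 34/38 = 0.8947.
Mean = 35/(35+5) = 35/40 = 0.8750.
The posterior is left-skewed, so the mode exceeds the mean.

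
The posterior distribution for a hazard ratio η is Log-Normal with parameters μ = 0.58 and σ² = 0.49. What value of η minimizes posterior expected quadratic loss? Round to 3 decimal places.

2.282

Mode = exp(μ − σ²) = exp(0.09) = 1.094.
Mean = exp(μ + σ²/2) = exp(0.825) = 2.282.
Quadratic loss ⇒ the optimal estimator is the posterior mean.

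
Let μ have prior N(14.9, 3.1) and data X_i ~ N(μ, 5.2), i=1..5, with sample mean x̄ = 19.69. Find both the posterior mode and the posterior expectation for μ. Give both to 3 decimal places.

posterior mode = 18.487, posterior expectation = 18.487

Posterior for μ is Normal. Precision-weighted mean: (1/3.1·14.9 + 5/5.2·19.69) / (1/3.1 + 5/5.2) = 18.487.
A Normal posterior is symmetric, so mode = mean.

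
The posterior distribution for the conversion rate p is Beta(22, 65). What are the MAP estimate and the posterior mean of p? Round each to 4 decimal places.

Mode = (22−1)/(22+65−2) = 21/85 = 0.2471.
Mean = 22/(22+65) = 22/87 = 0.2529.

p_MAP = 0.2471, E[p|data] = 0.2529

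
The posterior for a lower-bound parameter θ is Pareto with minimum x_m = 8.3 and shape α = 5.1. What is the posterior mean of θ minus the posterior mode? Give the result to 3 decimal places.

2.024

The Pareto density is strictly decreasing on [x_m, ∞), so the mode is x_m = 8.300.
Mean = α·x_m/(α−1) = 5.1·8.3/4.1 = 10.324.
Difference = 10.324 − 8.300 = 2.024.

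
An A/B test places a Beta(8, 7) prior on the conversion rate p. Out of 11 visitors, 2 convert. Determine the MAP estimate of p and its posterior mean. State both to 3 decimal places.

Posterior: Beta(8+2, 7+9) = Beta(10, 16).
Mode = (10−1)/(10+16−2) = 9/24 = 0.375.
Mean = 10/(10+16) = 10/26 = 0.385.
Mean > mode: the posterior has a right tail.

MAP = 0.375, posterior mean = 0.385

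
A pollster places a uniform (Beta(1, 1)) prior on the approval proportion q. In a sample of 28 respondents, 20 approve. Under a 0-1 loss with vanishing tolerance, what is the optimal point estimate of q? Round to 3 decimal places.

Posterior: Beta(1+20, 1+8) = Beta(21, 9).
Mode = (21−1)/(21+9−2) = 20/28 = 0.714.
With a flat prior the MAP equals the MLE, 20/28.
Mean = 21/(21+9) = 21/30 = 0.700.
This is the posterior mode — the MAP estimate.

0.714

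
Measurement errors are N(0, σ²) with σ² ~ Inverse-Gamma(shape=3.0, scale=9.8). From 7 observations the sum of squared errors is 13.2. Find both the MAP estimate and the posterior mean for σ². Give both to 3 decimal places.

MAP: 2.187. Posterior mean: 2.982.

Posterior: Inverse-Gamma(shape = 3.0+7/2 = 6.5, scale = 9.8+13.2/2 = 16.4).
Mode = β/(α+1) = 16.4/7.5 = 2.187.
Mean = β/(α−1) = 16.4/5.5 = 2.982.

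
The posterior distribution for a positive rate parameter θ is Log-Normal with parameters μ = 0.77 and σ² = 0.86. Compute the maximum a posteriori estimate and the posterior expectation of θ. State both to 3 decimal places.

maximum a posteriori estimate = 0.914, posterior expectation = 3.320

Mode = exp(μ − σ²) = exp(-0.09) = 0.914.
Mean = exp(μ + σ²/2) = exp(1.200) = 3.320.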